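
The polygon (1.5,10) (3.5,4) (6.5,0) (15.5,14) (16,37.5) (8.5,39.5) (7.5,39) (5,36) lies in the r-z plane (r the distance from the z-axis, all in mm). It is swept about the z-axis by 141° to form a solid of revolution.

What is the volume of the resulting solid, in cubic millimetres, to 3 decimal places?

Volume = 9023.557 mm³

Profile (r,z), 8 vertices: (1.5,10) (3.5,4) (6.5,0) (15.5,14) (16,37.5) (8.5,39.5) (7.5,39) (5,36)
edge 0: (1.5,10)→(3.5,4)  cross = 1.5·4 − 3.5·10 = -29.0000; (r_i+r_j)·cross = 5·-29.0000 = -145.0000
edge 1: (3.5,4)→(6.5,0)  cross = 3.5·0 − 6.5·4 = -26.0000; (r_i+r_j)·cross = 10·-26.0000 = -260.0000
edge 2: (6.5,0)→(15.5,14)  cross = 6.5·14 − 15.5·0 = 91.0000; (r_i+r_j)·cross = 22·91.0000 = 2002.0000
edge 3: (15.5,14)→(16,37.5)  cross = 15.5·37.5 − 16·14 = 357.2500; (r_i+r_j)·cross = 31.5·357.2500 = 11253.3750
edge 4: (16,37.5)→(8.5,39.5)  cross = 16·39.5 − 8.5·37.5 = 313.2500; (r_i+r_j)·cross = 24.5·313.2500 = 7674.6250
edge 5: (8.5,39.5)→(7.5,39)  cross = 8.5·39 − 7.5·39.5 = 35.2500; (r_i+r_j)·cross = 16·35.2500 = 564.0000
edge 6: (7.5,39)→(5,36)  cross = 7.5·36 − 5·39 = 75.0000; (r_i+r_j)·cross = 12.5·75.0000 = 937.5000
edge 7: (5,36)→(1.5,10)  cross = 5·10 − 1.5·36 = -4.0000; (r_i+r_j)·cross = 6.5·-4.0000 = -26.0000
Σcross = 812.7500 → A = |Σcross|/2 = 406.3750 mm²
Σ(r_i+r_j)·cross = 22000.5000 → first moment M = |Σ|/6 = 3666.7500
R_c = M/A = 3666.7500/406.3750 = 9.0231 mm
θ = 141° = 2.460914 rad
V = θ·R_c·A = 2.460914·9.0231·406.3750 = 9023.557 mm³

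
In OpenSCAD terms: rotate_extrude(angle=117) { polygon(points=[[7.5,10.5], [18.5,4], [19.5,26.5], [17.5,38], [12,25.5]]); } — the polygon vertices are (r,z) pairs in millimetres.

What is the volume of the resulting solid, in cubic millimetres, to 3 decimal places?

Profile (r,z), 5 vertices: (7.5,10.5) (18.5,4) (19.5,26.5) (17.5,38) (12,25.5)
edge 0: (7.5,10.5)→(18.5,4)  cross = 7.5·4 − 18.5·10.5 = -164.2500; (r_i+r_j)·cross = 26·-164.2500 = -4270.5000
edge 1: (18.5,4)→(19.5,26.5)  cross = 18.5·26.5 − 19.5·4 = 412.2500; (r_i+r_j)·cross = 38·412.2500 = 15665.5000
edge 2: (19.5,26.5)→(17.5,38)  cross = 19.5·38 − 17.5·26.5 = 277.2500; (r_i+r_j)·cross = 37·277.2500 = 10258.2500
edge 3: (17.5,38)→(12,25.5)  cross = 17.5·25.5 − 12·38 = -9.7500; (r_i+r_j)·cross = 29.5·-9.7500 = -287.6250
edge 4: (12,25.5)→(7.5,10.5)  cross = 12·10.5 − 7.5·25.5 = -65.2500; (r_i+r_j)·cross = 19.5·-65.2500 = -1272.3750
Σcross = 450.2500 → A = |Σcross|/2 = 225.1250 mm²
Σ(r_i+r_j)·cross = 20093.2500 → first moment M = |Σ|/6 = 3348.8750
R_c = M/A = 3348.8750/225.1250 = 14.8756 mm
θ = 117° = 2.042035 rad
V = θ·R_c·A = 2.042035·14.8756·225.1250 = 6838.521 mm³

Volume = 6838.521 mm³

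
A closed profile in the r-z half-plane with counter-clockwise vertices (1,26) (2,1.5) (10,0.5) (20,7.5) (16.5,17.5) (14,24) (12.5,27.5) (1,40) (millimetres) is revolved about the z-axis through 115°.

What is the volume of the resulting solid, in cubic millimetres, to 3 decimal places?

Profile (r,z), 8 vertices: (1,26) (2,1.5) (10,0.5) (20,7.5) (16.5,17.5) (14,24) (12.5,27.5) (1,40)
edge 0: (1,26)→(2,1.5)  cross = 1·1.5 − 2·26 = -50.5000; (r_i+r_j)·cross = 3·-50.5000 = -151.5000
edge 1: (2,1.5)→(10,0.5)  cross = 2·0.5 − 10·1.5 = -14.0000; (r_i+r_j)·cross = 12·-14.0000 = -168.0000
edge 2: (10,0.5)→(20,7.5)  cross = 10·7.5 − 20·0.5 = 65.0000; (r_i+r_j)·cross = 30·65.0000 = 1950.0000
edge 3: (20,7.5)→(16.5,17.5)  cross = 20·17.5 − 16.5·7.5 = 226.2500; (r_i+r_j)·cross = 36.5·226.2500 = 8258.1250
edge 4: (16.5,17.5)→(14,24)  cross = 16.5·24 − 14·17.5 = 151.0000; (r_i+r_j)·cross = 30.5·151.0000 = 4605.5000
edge 5: (14,24)→(12.5,27.5)  cross = 14·27.5 − 12.5·24 = 85.0000; (r_i+r_j)·cross = 26.5·85.0000 = 2252.5000
edge 6: (12.5,27.5)→(1,40)  cross = 12.5·40 − 1·27.5 = 472.5000; (r_i+r_j)·cross = 13.5·472.5000 = 6378.7500
edge 7: (1,40)→(1,26)  cross = 1·26 − 1·40 = -14.0000; (r_i+r_j)·cross = 2·-14.0000 = -28.0000
Σcross = 921.2500 → A = |Σcross|/2 = 460.6250 mm²
Σ(r_i+r_j)·cross = 23097.3750 → first moment M = |Σ|/6 = 3849.5625
R_c = M/A = 3849.5625/460.6250 = 8.3573 mm
θ = 115° = 2.007129 rad
V = θ·R_c·A = 2.007129·8.3573·460.6250 = 7726.567 mm³

Volume = 7726.567 mm³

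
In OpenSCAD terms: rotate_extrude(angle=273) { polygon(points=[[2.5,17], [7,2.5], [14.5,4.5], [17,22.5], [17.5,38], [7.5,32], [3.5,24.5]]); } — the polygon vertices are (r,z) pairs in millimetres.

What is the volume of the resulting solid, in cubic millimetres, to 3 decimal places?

Volume = 18304.775 mm³

Profile (r,z), 7 vertices: (2.5,17) (7,2.5) (14.5,4.5) (17,22.5) (17.5,38) (7.5,32) (3.5,24.5)
edge 0: (2.5,17)→(7,2.5)  cross = 2.5·2.5 − 7·17 = -112.7500; (r_i+r_j)·cross = 9.5·-112.7500 = -1071.1250
edge 1: (7,2.5)→(14.5,4.5)  cross = 7·4.5 − 14.5·2.5 = -4.7500; (r_i+r_j)·cross = 21.5·-4.7500 = -102.1250
edge 2: (14.5,4.5)→(17,22.5)  cross = 14.5·22.5 − 17·4.5 = 249.7500; (r_i+r_j)·cross = 31.5·249.7500 = 7867.1250
edge 3: (17,22.5)→(17.5,38)  cross = 17·38 − 17.5·22.5 = 252.2500; (r_i+r_j)·cross = 34.5·252.2500 = 8702.6250
edge 4: (17.5,38)→(7.5,32)  cross = 17.5·32 − 7.5·38 = 275.0000; (r_i+r_j)·cross = 25·275.0000 = 6875.0000
edge 5: (7.5,32)→(3.5,24.5)  cross = 7.5·24.5 − 3.5·32 = 71.7500; (r_i+r_j)·cross = 11·71.7500 = 789.2500
edge 6: (3.5,24.5)→(2.5,17)  cross = 3.5·17 − 2.5·24.5 = -1.7500; (r_i+r_j)·cross = 6·-1.7500 = -10.5000
Σcross = 729.5000 → A = |Σcross|/2 = 364.7500 mm²
Σ(r_i+r_j)·cross = 23050.2500 → first moment M = |Σ|/6 = 3841.7083
R_c = M/A = 3841.7083/364.7500 = 10.5324 mm
θ = 273° = 4.764749 rad
V = θ·R_c·A = 4.764749·10.5324·364.7500 = 18304.775 mm³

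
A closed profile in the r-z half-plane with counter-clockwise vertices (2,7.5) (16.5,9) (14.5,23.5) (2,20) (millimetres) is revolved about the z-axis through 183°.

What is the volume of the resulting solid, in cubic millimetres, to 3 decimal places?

Profile (r,z), 4 vertices: (2,7.5) (16.5,9) (14.5,23.5) (2,20)
edge 0: (2,7.5)→(16.5,9)  cross = 2·9 − 16.5·7.5 = -105.7500; (r_i+r_j)·cross = 18.5·-105.7500 = -1956.3750
edge 1: (16.5,9)→(14.5,23.5)  cross = 16.5·23.5 − 14.5·9 = 257.2500; (r_i+r_j)·cross = 31·257.2500 = 7974.7500
edge 2: (14.5,23.5)→(2,20)  cross = 14.5·20 − 2·23.5 = 243.0000; (r_i+r_j)·cross = 16.5·243.0000 = 4009.5000
edge 3: (2,20)→(2,7.5)  cross = 2·7.5 − 2·20 = -25.0000; (r_i+r_j)·cross = 4·-25.0000 = -100.0000
Σcross = 369.5000 → A = |Σcross|/2 = 184.7500 mm²
Σ(r_i+r_j)·cross = 9927.8750 → first moment M = |Σ|/6 = 1654.6458
R_c = M/A = 1654.6458/184.7500 = 8.9561 mm
θ = 183° = 3.193953 rad
V = θ·R_c·A = 3.193953·8.9561·184.7500 = 5284.860 mm³

Volume = 5284.860 mm³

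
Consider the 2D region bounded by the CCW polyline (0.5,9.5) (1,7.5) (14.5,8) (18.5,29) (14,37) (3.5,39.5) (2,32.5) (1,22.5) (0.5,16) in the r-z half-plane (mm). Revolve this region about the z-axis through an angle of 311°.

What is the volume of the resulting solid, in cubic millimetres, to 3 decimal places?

Profile (r,z), 9 vertices: (0.5,9.5) (1,7.5) (14.5,8) (18.5,29) (14,37) (3.5,39.5) (2,32.5) (1,22.5) (0.5,16)
edge 0: (0.5,9.5)→(1,7.5)  cross = 0.5·7.5 − 1·9.5 = -5.7500; (r_i+r_j)·cross = 1.5·-5.7500 = -8.6250
edge 1: (1,7.5)→(14.5,8)  cross = 1·8 − 14.5·7.5 = -100.7500; (r_i+r_j)·cross = 15.5·-100.7500 = -1561.6250
edge 2: (14.5,8)→(18.5,29)  cross = 14.5·29 − 18.5·8 = 272.5000; (r_i+r_j)·cross = 33·272.5000 = 8992.5000
edge 3: (18.5,29)→(14,37)  cross = 18.5·37 − 14·29 = 278.5000; (r_i+r_j)·cross = 32.5·278.5000 = 9051.2500
edge 4: (14,37)→(3.5,39.5)  cross = 14·39.5 − 3.5·37 = 423.5000; (r_i+r_j)·cross = 17.5·423.5000 = 7411.2500
edge 5: (3.5,39.5)→(2,32.5)  cross = 3.5·32.5 − 2·39.5 = 34.7500; (r_i+r_j)·cross = 5.5·34.7500 = 191.1250
edge 6: (2,32.5)→(1,22.5)  cross = 2·22.5 − 1·32.5 = 12.5000; (r_i+r_j)·cross = 3·12.5000 = 37.5000
edge 7: (1,22.5)→(0.5,16)  cross = 1·16 − 0.5·22.5 = 4.7500; (r_i+r_j)·cross = 1.5·4.7500 = 7.1250
edge 8: (0.5,16)→(0.5,9.5)  cross = 0.5·9.5 − 0.5·16 = -3.2500; (r_i+r_j)·cross = 1·-3.2500 = -3.2500
Σcross = 916.7500 → A = |Σcross|/2 = 458.3750 mm²
Σ(r_i+r_j)·cross = 24117.2500 → first moment M = |Σ|/6 = 4019.5417
R_c = M/A = 4019.5417/458.3750 = 8.7691 mm
θ = 311° = 5.427974 rad
V = θ·R_c·A = 5.427974·8.7691·458.3750 = 21817.968 mm³

Volume = 21817.968 mm³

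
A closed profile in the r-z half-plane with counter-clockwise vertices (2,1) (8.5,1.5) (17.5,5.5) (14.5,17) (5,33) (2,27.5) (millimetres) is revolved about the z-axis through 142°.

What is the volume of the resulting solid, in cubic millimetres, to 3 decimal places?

Volume = 6363.209 mm³

Profile (r,z), 6 vertices: (2,1) (8.5,1.5) (17.5,5.5) (14.5,17) (5,33) (2,27.5)
edge 0: (2,1)→(8.5,1.5)  cross = 2·1.5 − 8.5·1 = -5.5000; (r_i+r_j)·cross = 10.5·-5.5000 = -57.7500
edge 1: (8.5,1.5)→(17.5,5.5)  cross = 8.5·5.5 − 17.5·1.5 = 20.5000; (r_i+r_j)·cross = 26·20.5000 = 533.0000
edge 2: (17.5,5.5)→(14.5,17)  cross = 17.5·17 − 14.5·5.5 = 217.7500; (r_i+r_j)·cross = 32·217.7500 = 6968.0000
edge 3: (14.5,17)→(5,33)  cross = 14.5·33 − 5·17 = 393.5000; (r_i+r_j)·cross = 19.5·393.5000 = 7673.2500
edge 4: (5,33)→(2,27.5)  cross = 5·27.5 − 2·33 = 71.5000; (r_i+r_j)·cross = 7·71.5000 = 500.5000
edge 5: (2,27.5)→(2,1)  cross = 2·1 − 2·27.5 = -53.0000; (r_i+r_j)·cross = 4·-53.0000 = -212.0000
Σcross = 644.7500 → A = |Σcross|/2 = 322.3750 mm²
Σ(r_i+r_j)·cross = 15405.0000 → first moment M = |Σ|/6 = 2567.5000
R_c = M/A = 2567.5000/322.3750 = 7.9643 mm
θ = 142° = 2.478368 rad
V = θ·R_c·A = 2.478368·7.9643·322.3750 = 6363.209 mm³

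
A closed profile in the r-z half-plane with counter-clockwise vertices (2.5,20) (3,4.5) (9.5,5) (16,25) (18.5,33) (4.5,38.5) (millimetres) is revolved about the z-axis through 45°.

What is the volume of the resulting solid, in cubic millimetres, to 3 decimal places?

Profile (r,z), 6 vertices: (2.5,20) (3,4.5) (9.5,5) (16,25) (18.5,33) (4.5,38.5)
edge 0: (2.5,20)→(3,4.5)  cross = 2.5·4.5 − 3·20 = -48.7500; (r_i+r_j)·cross = 5.5·-48.7500 = -268.1250
edge 1: (3,4.5)→(9.5,5)  cross = 3·5 − 9.5·4.5 = -27.7500; (r_i+r_j)·cross = 12.5·-27.7500 = -346.8750
edge 2: (9.5,5)→(16,25)  cross = 9.5·25 − 16·5 = 157.5000; (r_i+r_j)·cross = 25.5·157.5000 = 4016.2500
edge 3: (16,25)→(18.5,33)  cross = 16·33 − 18.5·25 = 65.5000; (r_i+r_j)·cross = 34.5·65.5000 = 2259.7500
edge 4: (18.5,33)→(4.5,38.5)  cross = 18.5·38.5 − 4.5·33 = 563.7500; (r_i+r_j)·cross = 23·563.7500 = 12966.2500
edge 5: (4.5,38.5)→(2.5,20)  cross = 4.5·20 − 2.5·38.5 = -6.2500; (r_i+r_j)·cross = 7·-6.2500 = -43.7500
Σcross = 704.0000 → A = |Σcross|/2 = 352.0000 mm²
Σ(r_i+r_j)·cross = 18583.5000 → first moment M = |Σ|/6 = 3097.2500
R_c = M/A = 3097.2500/352.0000 = 8.7990 mm
θ = 45° = 0.785398 rad
V = θ·R_c·A = 0.785398·8.7990·352.0000 = 2432.574 mm³

Volume = 2432.574 mm³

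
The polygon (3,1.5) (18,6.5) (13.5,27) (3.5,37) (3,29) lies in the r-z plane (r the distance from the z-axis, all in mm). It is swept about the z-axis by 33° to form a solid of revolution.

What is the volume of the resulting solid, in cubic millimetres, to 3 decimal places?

Volume = 1796.571 mm³

Profile (r,z), 5 vertices: (3,1.5) (18,6.5) (13.5,27) (3.5,37) (3,29)
edge 0: (3,1.5)→(18,6.5)  cross = 3·6.5 − 18·1.5 = -7.5000; (r_i+r_j)·cross = 21·-7.5000 = -157.5000
edge 1: (18,6.5)→(13.5,27)  cross = 18·27 − 13.5·6.5 = 398.2500; (r_i+r_j)·cross = 31.5·398.2500 = 12544.8750
edge 2: (13.5,27)→(3.5,37)  cross = 13.5·37 − 3.5·27 = 405.0000; (r_i+r_j)·cross = 17·405.0000 = 6885.0000
edge 3: (3.5,37)→(3,29)  cross = 3.5·29 − 3·37 = -9.5000; (r_i+r_j)·cross = 6.5·-9.5000 = -61.7500
edge 4: (3,29)→(3,1.5)  cross = 3·1.5 − 3·29 = -82.5000; (r_i+r_j)·cross = 6·-82.5000 = -495.0000
Σcross = 703.7500 → A = |Σcross|/2 = 351.8750 mm²
Σ(r_i+r_j)·cross = 18715.6250 → first moment M = |Σ|/6 = 3119.2708
R_c = M/A = 3119.2708/351.8750 = 8.8647 mm
θ = 33° = 0.575959 rad
V = θ·R_c·A = 0.575959·8.8647·351.8750 = 1796.571 mm³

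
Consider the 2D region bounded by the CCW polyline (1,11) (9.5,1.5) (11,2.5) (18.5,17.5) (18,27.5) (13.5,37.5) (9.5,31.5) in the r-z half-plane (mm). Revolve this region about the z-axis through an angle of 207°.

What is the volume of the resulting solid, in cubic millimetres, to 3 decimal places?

Profile (r,z), 7 vertices: (1,11) (9.5,1.5) (11,2.5) (18.5,17.5) (18,27.5) (13.5,37.5) (9.5,31.5)
edge 0: (1,11)→(9.5,1.5)  cross = 1·1.5 − 9.5·11 = -103.0000; (r_i+r_j)·cross = 10.5·-103.0000 = -1081.5000
edge 1: (9.5,1.5)→(11,2.5)  cross = 9.5·2.5 − 11·1.5 = 7.2500; (r_i+r_j)·cross = 20.5·7.2500 = 148.6250
edge 2: (11,2.5)→(18.5,17.5)  cross = 11·17.5 − 18.5·2.5 = 146.2500; (r_i+r_j)·cross = 29.5·146.2500 = 4314.3750
edge 3: (18.5,17.5)→(18,27.5)  cross = 18.5·27.5 − 18·17.5 = 193.7500; (r_i+r_j)·cross = 36.5·193.7500 = 7071.8750
edge 4: (18,27.5)→(13.5,37.5)  cross = 18·37.5 − 13.5·27.5 = 303.7500; (r_i+r_j)·cross = 31.5·303.7500 = 9568.1250
edge 5: (13.5,37.5)→(9.5,31.5)  cross = 13.5·31.5 − 9.5·37.5 = 69.0000; (r_i+r_j)·cross = 23·69.0000 = 1587.0000
edge 6: (9.5,31.5)→(1,11)  cross = 9.5·11 − 1·31.5 = 73.0000; (r_i+r_j)·cross = 10.5·73.0000 = 766.5000
Σcross = 690.0000 → A = |Σcross|/2 = 345.0000 mm²
Σ(r_i+r_j)·cross = 22375.0000 → first moment M = |Σ|/6 = 3729.1667
R_c = M/A = 3729.1667/345.0000 = 10.8092 mm
θ = 207° = 3.612832 rad
V = θ·R_c·A = 3.612832·10.8092·345.0000 = 13472.851 mm³

Volume = 13472.851 mm³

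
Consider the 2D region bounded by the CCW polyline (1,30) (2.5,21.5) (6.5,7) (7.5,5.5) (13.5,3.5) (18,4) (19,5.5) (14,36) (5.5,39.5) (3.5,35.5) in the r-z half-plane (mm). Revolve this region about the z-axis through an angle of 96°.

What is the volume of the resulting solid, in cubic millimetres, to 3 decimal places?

Profile (r,z), 10 vertices: (1,30) (2.5,21.5) (6.5,7) (7.5,5.5) (13.5,3.5) (18,4) (19,5.5) (14,36) (5.5,39.5) (3.5,35.5)
edge 0: (1,30)→(2.5,21.5)  cross = 1·21.5 − 2.5·30 = -53.5000; (r_i+r_j)·cross = 3.5·-53.5000 = -187.2500
edge 1: (2.5,21.5)→(6.5,7)  cross = 2.5·7 − 6.5·21.5 = -122.2500; (r_i+r_j)·cross = 9·-122.2500 = -1100.2500
edge 2: (6.5,7)→(7.5,5.5)  cross = 6.5·5.5 − 7.5·7 = -16.7500; (r_i+r_j)·cross = 14·-16.7500 = -234.5000
edge 3: (7.5,5.5)→(13.5,3.5)  cross = 7.5·3.5 − 13.5·5.5 = -48.0000; (r_i+r_j)·cross = 21·-48.0000 = -1008.0000
edge 4: (13.5,3.5)→(18,4)  cross = 13.5·4 − 18·3.5 = -9.0000; (r_i+r_j)·cross = 31.5·-9.0000 = -283.5000
edge 5: (18,4)→(19,5.5)  cross = 18·5.5 − 19·4 = 23.0000; (r_i+r_j)·cross = 37·23.0000 = 851.0000
edge 6: (19,5.5)→(14,36)  cross = 19·36 − 14·5.5 = 607.0000; (r_i+r_j)·cross = 33·607.0000 = 20031.0000
edge 7: (14,36)→(5.5,39.5)  cross = 14·39.5 − 5.5·36 = 355.0000; (r_i+r_j)·cross = 19.5·355.0000 = 6922.5000
edge 8: (5.5,39.5)→(3.5,35.5)  cross = 5.5·35.5 − 3.5·39.5 = 57.0000; (r_i+r_j)·cross = 9·57.0000 = 513.0000
edge 9: (3.5,35.5)→(1,30)  cross = 3.5·30 − 1·35.5 = 69.5000; (r_i+r_j)·cross = 4.5·69.5000 = 312.7500
Σcross = 862.0000 → A = |Σcross|/2 = 431.0000 mm²
Σ(r_i+r_j)·cross = 25816.7500 → first moment M = |Σ|/6 = 4302.7917
R_c = M/A = 4302.7917/431.0000 = 9.9833 mm
θ = 96° = 1.675516 rad
V = θ·R_c·A = 1.675516·9.9833·431.0000 = 7209.397 mm³

Volume = 7209.397 mm³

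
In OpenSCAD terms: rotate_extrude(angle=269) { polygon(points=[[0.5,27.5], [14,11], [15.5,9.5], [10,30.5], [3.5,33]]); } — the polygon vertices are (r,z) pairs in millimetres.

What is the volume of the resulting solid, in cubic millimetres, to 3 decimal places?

Volume = 4973.893 mm³

Profile (r,z), 5 vertices: (0.5,27.5) (14,11) (15.5,9.5) (10,30.5) (3.5,33)
edge 0: (0.5,27.5)→(14,11)  cross = 0.5·11 − 14·27.5 = -379.5000; (r_i+r_j)·cross = 14.5·-379.5000 = -5502.7500
edge 1: (14,11)→(15.5,9.5)  cross = 14·9.5 − 15.5·11 = -37.5000; (r_i+r_j)·cross = 29.5·-37.5000 = -1106.2500
edge 2: (15.5,9.5)→(10,30.5)  cross = 15.5·30.5 − 10·9.5 = 377.7500; (r_i+r_j)·cross = 25.5·377.7500 = 9632.6250
edge 3: (10,30.5)→(3.5,33)  cross = 10·33 − 3.5·30.5 = 223.2500; (r_i+r_j)·cross = 13.5·223.2500 = 3013.8750
edge 4: (3.5,33)→(0.5,27.5)  cross = 3.5·27.5 − 0.5·33 = 79.7500; (r_i+r_j)·cross = 4·79.7500 = 319.0000
Σcross = 263.7500 → A = |Σcross|/2 = 131.8750 mm²
Σ(r_i+r_j)·cross = 6356.5000 → first moment M = |Σ|/6 = 1059.4167
R_c = M/A = 1059.4167/131.8750 = 8.0335 mm
θ = 269° = 4.694936 rad
V = θ·R_c·A = 4.694936·8.0335·131.8750 = 4973.893 mm³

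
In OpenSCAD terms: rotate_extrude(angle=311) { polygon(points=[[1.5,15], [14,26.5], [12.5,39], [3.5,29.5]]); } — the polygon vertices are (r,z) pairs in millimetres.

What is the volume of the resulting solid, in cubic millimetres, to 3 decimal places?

Profile (r,z), 4 vertices: (1.5,15) (14,26.5) (12.5,39) (3.5,29.5)
edge 0: (1.5,15)→(14,26.5)  cross = 1.5·26.5 − 14·15 = -170.2500; (r_i+r_j)·cross = 15.5·-170.2500 = -2638.8750
edge 1: (14,26.5)→(12.5,39)  cross = 14·39 − 12.5·26.5 = 214.7500; (r_i+r_j)·cross = 26.5·214.7500 = 5690.8750
edge 2: (12.5,39)→(3.5,29.5)  cross = 12.5·29.5 − 3.5·39 = 232.2500; (r_i+r_j)·cross = 16·232.2500 = 3716.0000
edge 3: (3.5,29.5)→(1.5,15)  cross = 3.5·15 − 1.5·29.5 = 8.2500; (r_i+r_j)·cross = 5·8.2500 = 41.2500
Σcross = 285.0000 → A = |Σcross|/2 = 142.5000 mm²
Σ(r_i+r_j)·cross = 6809.2500 → first moment M = |Σ|/6 = 1134.8750
R_c = M/A = 1134.8750/142.5000 = 7.9640 mm
θ = 311° = 5.427974 rad
V = θ·R_c·A = 5.427974·7.9640·142.5000 = 6160.072 mm³

Volume = 6160.072 mm³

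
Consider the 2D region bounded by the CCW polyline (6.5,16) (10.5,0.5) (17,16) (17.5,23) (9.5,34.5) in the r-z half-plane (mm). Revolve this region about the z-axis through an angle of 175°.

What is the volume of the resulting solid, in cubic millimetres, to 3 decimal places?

Profile (r,z), 5 vertices: (6.5,16) (10.5,0.5) (17,16) (17.5,23) (9.5,34.5)
edge 0: (6.5,16)→(10.5,0.5)  cross = 6.5·0.5 − 10.5·16 = -164.7500; (r_i+r_j)·cross = 17·-164.7500 = -2800.7500
edge 1: (10.5,0.5)→(17,16)  cross = 10.5·16 − 17·0.5 = 159.5000; (r_i+r_j)·cross = 27.5·159.5000 = 4386.2500
edge 2: (17,16)→(17.5,23)  cross = 17·23 − 17.5·16 = 111.0000; (r_i+r_j)·cross = 34.5·111.0000 = 3829.5000
edge 3: (17.5,23)→(9.5,34.5)  cross = 17.5·34.5 − 9.5·23 = 385.2500; (r_i+r_j)·cross = 27·385.2500 = 10401.7500
edge 4: (9.5,34.5)→(6.5,16)  cross = 9.5·16 − 6.5·34.5 = -72.2500; (r_i+r_j)·cross = 16·-72.2500 = -1156.0000
Σcross = 418.7500 → A = |Σcross|/2 = 209.3750 mm²
Σ(r_i+r_j)·cross = 14660.7500 → first moment M = |Σ|/6 = 2443.4583
R_c = M/A = 2443.4583/209.3750 = 11.6702 mm
θ = 175° = 3.054326 rad
V = θ·R_c·A = 3.054326·11.6702·209.3750 = 7463.119 mm³

Volume = 7463.119 mm³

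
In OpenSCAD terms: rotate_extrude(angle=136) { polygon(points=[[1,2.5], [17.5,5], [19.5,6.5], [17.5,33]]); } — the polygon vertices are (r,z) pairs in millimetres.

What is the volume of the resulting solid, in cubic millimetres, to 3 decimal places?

Profile (r,z), 4 vertices: (1,2.5) (17.5,5) (19.5,6.5) (17.5,33)
edge 0: (1,2.5)→(17.5,5)  cross = 1·5 − 17.5·2.5 = -38.7500; (r_i+r_j)·cross = 18.5·-38.7500 = -716.8750
edge 1: (17.5,5)→(19.5,6.5)  cross = 17.5·6.5 − 19.5·5 = 16.2500; (r_i+r_j)·cross = 37·16.2500 = 601.2500
edge 2: (19.5,6.5)→(17.5,33)  cross = 19.5·33 − 17.5·6.5 = 529.7500; (r_i+r_j)·cross = 37·529.7500 = 19600.7500
edge 3: (17.5,33)→(1,2.5)  cross = 17.5·2.5 − 1·33 = 10.7500; (r_i+r_j)·cross = 18.5·10.7500 = 198.8750
Σcross = 518.0000 → A = |Σcross|/2 = 259.0000 mm²
Σ(r_i+r_j)·cross = 19684.0000 → first moment M = |Σ|/6 = 3280.6667
R_c = M/A = 3280.6667/259.0000 = 12.6667 mm
θ = 136° = 2.373648 rad
V = θ·R_c·A = 2.373648·12.6667·259.0000 = 7787.147 mm³

Volume = 7787.147 mm³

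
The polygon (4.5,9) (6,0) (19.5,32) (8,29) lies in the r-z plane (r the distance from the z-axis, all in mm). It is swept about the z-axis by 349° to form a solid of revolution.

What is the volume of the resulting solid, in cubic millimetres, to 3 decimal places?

Profile (r,z), 4 vertices: (4.5,9) (6,0) (19.5,32) (8,29)
edge 0: (4.5,9)→(6,0)  cross = 4.5·0 − 6·9 = -54.0000; (r_i+r_j)·cross = 10.5·-54.0000 = -567.0000
edge 1: (6,0)→(19.5,32)  cross = 6·32 − 19.5·0 = 192.0000; (r_i+r_j)·cross = 25.5·192.0000 = 4896.0000
edge 2: (19.5,32)→(8,29)  cross = 19.5·29 − 8·32 = 309.5000; (r_i+r_j)·cross = 27.5·309.5000 = 8511.2500
edge 3: (8,29)→(4.5,9)  cross = 8·9 − 4.5·29 = -58.5000; (r_i+r_j)·cross = 12.5·-58.5000 = -731.2500
Σcross = 389.0000 → A = |Σcross|/2 = 194.5000 mm²
Σ(r_i+r_j)·cross = 12109.0000 → first moment M = |Σ|/6 = 2018.1667
R_c = M/A = 2018.1667/194.5000 = 10.3762 mm
θ = 349° = 6.091199 rad
V = θ·R_c·A = 6.091199·10.3762·194.5000 = 12293.055 mm³

Volume = 12293.055 mm³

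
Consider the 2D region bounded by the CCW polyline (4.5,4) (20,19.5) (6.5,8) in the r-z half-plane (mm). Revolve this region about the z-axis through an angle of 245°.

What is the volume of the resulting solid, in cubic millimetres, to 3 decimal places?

Volume = 684.882 mm³

Profile (r,z), 3 vertices: (4.5,4) (20,19.5) (6.5,8)
edge 0: (4.5,4)→(20,19.5)  cross = 4.5·19.5 − 20·4 = 7.7500; (r_i+r_j)·cross = 24.5·7.7500 = 189.8750
edge 1: (20,19.5)→(6.5,8)  cross = 20·8 − 6.5·19.5 = 33.2500; (r_i+r_j)·cross = 26.5·33.2500 = 881.1250
edge 2: (6.5,8)→(4.5,4)  cross = 6.5·4 − 4.5·8 = -10.0000; (r_i+r_j)·cross = 11·-10.0000 = -110.0000
Σcross = 31.0000 → A = |Σcross|/2 = 15.5000 mm²
Σ(r_i+r_j)·cross = 961.0000 → first moment M = |Σ|/6 = 160.1667
R_c = M/A = 160.1667/15.5000 = 10.3333 mm
θ = 245° = 4.276057 rad
V = θ·R_c·A = 4.276057·10.3333·15.5000 = 684.882 mm³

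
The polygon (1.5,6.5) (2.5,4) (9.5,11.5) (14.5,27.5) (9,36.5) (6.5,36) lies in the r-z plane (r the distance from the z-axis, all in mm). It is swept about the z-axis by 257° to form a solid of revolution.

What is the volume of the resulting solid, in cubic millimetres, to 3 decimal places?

Volume = 7466.669 mm³

Profile (r,z), 6 vertices: (1.5,6.5) (2.5,4) (9.5,11.5) (14.5,27.5) (9,36.5) (6.5,36)
edge 0: (1.5,6.5)→(2.5,4)  cross = 1.5·4 − 2.5·6.5 = -10.2500; (r_i+r_j)·cross = 4·-10.2500 = -41.0000
edge 1: (2.5,4)→(9.5,11.5)  cross = 2.5·11.5 − 9.5·4 = -9.2500; (r_i+r_j)·cross = 12·-9.2500 = -111.0000
edge 2: (9.5,11.5)→(14.5,27.5)  cross = 9.5·27.5 − 14.5·11.5 = 94.5000; (r_i+r_j)·cross = 24·94.5000 = 2268.0000
edge 3: (14.5,27.5)→(9,36.5)  cross = 14.5·36.5 − 9·27.5 = 281.7500; (r_i+r_j)·cross = 23.5·281.7500 = 6621.1250
edge 4: (9,36.5)→(6.5,36)  cross = 9·36 − 6.5·36.5 = 86.7500; (r_i+r_j)·cross = 15.5·86.7500 = 1344.6250
edge 5: (6.5,36)→(1.5,6.5)  cross = 6.5·6.5 − 1.5·36 = -11.7500; (r_i+r_j)·cross = 8·-11.7500 = -94.0000
Σcross = 431.7500 → A = |Σcross|/2 = 215.8750 mm²
Σ(r_i+r_j)·cross = 9987.7500 → first moment M = |Σ|/6 = 1664.6250
R_c = M/A = 1664.6250/215.8750 = 7.7111 mm
θ = 257° = 4.485496 rad
V = θ·R_c·A = 4.485496·7.7111·215.8750 = 7466.669 mm³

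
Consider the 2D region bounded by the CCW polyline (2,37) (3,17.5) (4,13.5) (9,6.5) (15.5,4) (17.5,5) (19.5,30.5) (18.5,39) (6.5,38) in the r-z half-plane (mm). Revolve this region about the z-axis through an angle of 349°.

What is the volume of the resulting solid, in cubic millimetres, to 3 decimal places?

Profile (r,z), 9 vertices: (2,37) (3,17.5) (4,13.5) (9,6.5) (15.5,4) (17.5,5) (19.5,30.5) (18.5,39) (6.5,38)
edge 0: (2,37)→(3,17.5)  cross = 2·17.5 − 3·37 = -76.0000; (r_i+r_j)·cross = 5·-76.0000 = -380.0000
edge 1: (3,17.5)→(4,13.5)  cross = 3·13.5 − 4·17.5 = -29.5000; (r_i+r_j)·cross = 7·-29.5000 = -206.5000
edge 2: (4,13.5)→(9,6.5)  cross = 4·6.5 − 9·13.5 = -95.5000; (r_i+r_j)·cross = 13·-95.5000 = -1241.5000
edge 3: (9,6.5)→(15.5,4)  cross = 9·4 − 15.5·6.5 = -64.7500; (r_i+r_j)·cross = 24.5·-64.7500 = -1586.3750
edge 4: (15.5,4)→(17.5,5)  cross = 15.5·5 − 17.5·4 = 7.5000; (r_i+r_j)·cross = 33·7.5000 = 247.5000
edge 5: (17.5,5)→(19.5,30.5)  cross = 17.5·30.5 − 19.5·5 = 436.2500; (r_i+r_j)·cross = 37·436.2500 = 16141.2500
edge 6: (19.5,30.5)→(18.5,39)  cross = 19.5·39 − 18.5·30.5 = 196.2500; (r_i+r_j)·cross = 38·196.2500 = 7457.5000
edge 7: (18.5,39)→(6.5,38)  cross = 18.5·38 − 6.5·39 = 449.5000; (r_i+r_j)·cross = 25·449.5000 = 11237.5000
edge 8: (6.5,38)→(2,37)  cross = 6.5·37 − 2·38 = 164.5000; (r_i+r_j)·cross = 8.5·164.5000 = 1398.2500
Σcross = 988.2500 → A = |Σcross|/2 = 494.1250 mm²
Σ(r_i+r_j)·cross = 33067.6250 → first moment M = |Σ|/6 = 5511.2708
R_c = M/A = 5511.2708/494.1250 = 11.1536 mm
θ = 349° = 6.091199 rad
V = θ·R_c·A = 6.091199·11.1536·494.1250 = 33570.248 mm³

Volume = 33570.248 mm³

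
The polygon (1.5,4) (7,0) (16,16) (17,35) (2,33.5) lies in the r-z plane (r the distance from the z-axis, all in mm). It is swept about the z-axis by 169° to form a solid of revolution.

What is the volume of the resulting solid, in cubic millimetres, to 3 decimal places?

Volume = 10414.384 mm³

Profile (r,z), 5 vertices: (1.5,4) (7,0) (16,16) (17,35) (2,33.5)
edge 0: (1.5,4)→(7,0)  cross = 1.5·0 − 7·4 = -28.0000; (r_i+r_j)·cross = 8.5·-28.0000 = -238.0000
edge 1: (7,0)→(16,16)  cross = 7·16 − 16·0 = 112.0000; (r_i+r_j)·cross = 23·112.0000 = 2576.0000
edge 2: (16,16)→(17,35)  cross = 16·35 − 17·16 = 288.0000; (r_i+r_j)·cross = 33·288.0000 = 9504.0000
edge 3: (17,35)→(2,33.5)  cross = 17·33.5 − 2·35 = 499.5000; (r_i+r_j)·cross = 19·499.5000 = 9490.5000
edge 4: (2,33.5)→(1.5,4)  cross = 2·4 − 1.5·33.5 = -42.2500; (r_i+r_j)·cross = 3.5·-42.2500 = -147.8750
Σcross = 829.2500 → A = |Σcross|/2 = 414.6250 mm²
Σ(r_i+r_j)·cross = 21184.6250 → first moment M = |Σ|/6 = 3530.7708
R_c = M/A = 3530.7708/414.6250 = 8.5156 mm
θ = 169° = 2.949606 rad
V = θ·R_c·A = 2.949606·8.5156·414.6250 = 10414.384 mm³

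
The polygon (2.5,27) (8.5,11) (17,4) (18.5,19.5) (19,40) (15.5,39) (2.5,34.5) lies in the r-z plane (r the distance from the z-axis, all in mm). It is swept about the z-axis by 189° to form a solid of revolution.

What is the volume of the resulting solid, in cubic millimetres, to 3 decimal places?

Volume = 15847.509 mm³

Profile (r,z), 7 vertices: (2.5,27) (8.5,11) (17,4) (18.5,19.5) (19,40) (15.5,39) (2.5,34.5)
edge 0: (2.5,27)→(8.5,11)  cross = 2.5·11 − 8.5·27 = -202.0000; (r_i+r_j)·cross = 11·-202.0000 = -2222.0000
edge 1: (8.5,11)→(17,4)  cross = 8.5·4 − 17·11 = -153.0000; (r_i+r_j)·cross = 25.5·-153.0000 = -3901.5000
edge 2: (17,4)→(18.5,19.5)  cross = 17·19.5 − 18.5·4 = 257.5000; (r_i+r_j)·cross = 35.5·257.5000 = 9141.2500
edge 3: (18.5,19.5)→(19,40)  cross = 18.5·40 − 19·19.5 = 369.5000; (r_i+r_j)·cross = 37.5·369.5000 = 13856.2500
edge 4: (19,40)→(15.5,39)  cross = 19·39 − 15.5·40 = 121.0000; (r_i+r_j)·cross = 34.5·121.0000 = 4174.5000
edge 5: (15.5,39)→(2.5,34.5)  cross = 15.5·34.5 − 2.5·39 = 437.2500; (r_i+r_j)·cross = 18·437.2500 = 7870.5000
edge 6: (2.5,34.5)→(2.5,27)  cross = 2.5·27 − 2.5·34.5 = -18.7500; (r_i+r_j)·cross = 5·-18.7500 = -93.7500
Σcross = 811.5000 → A = |Σcross|/2 = 405.7500 mm²
Σ(r_i+r_j)·cross = 28825.2500 → first moment M = |Σ|/6 = 4804.2083
R_c = M/A = 4804.2083/405.7500 = 11.8403 mm
θ = 189° = 3.298672 rad
V = θ·R_c·A = 3.298672·11.8403·405.7500 = 15847.509 mm³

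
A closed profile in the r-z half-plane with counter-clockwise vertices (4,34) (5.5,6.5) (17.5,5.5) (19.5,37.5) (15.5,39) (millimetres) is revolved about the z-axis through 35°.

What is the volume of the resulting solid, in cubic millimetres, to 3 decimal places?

Profile (r,z), 5 vertices: (4,34) (5.5,6.5) (17.5,5.5) (19.5,37.5) (15.5,39)
edge 0: (4,34)→(5.5,6.5)  cross = 4·6.5 − 5.5·34 = -161.0000; (r_i+r_j)·cross = 9.5·-161.0000 = -1529.5000
edge 1: (5.5,6.5)→(17.5,5.5)  cross = 5.5·5.5 − 17.5·6.5 = -83.5000; (r_i+r_j)·cross = 23·-83.5000 = -1920.5000
edge 2: (17.5,5.5)→(19.5,37.5)  cross = 17.5·37.5 − 19.5·5.5 = 549.0000; (r_i+r_j)·cross = 37·549.0000 = 20313.0000
edge 3: (19.5,37.5)→(15.5,39)  cross = 19.5·39 − 15.5·37.5 = 179.2500; (r_i+r_j)·cross = 35·179.2500 = 6273.7500
edge 4: (15.5,39)→(4,34)  cross = 15.5·34 − 4·39 = 371.0000; (r_i+r_j)·cross = 19.5·371.0000 = 7234.5000
Σcross = 854.7500 → A = |Σcross|/2 = 427.3750 mm²
Σ(r_i+r_j)·cross = 30371.2500 → first moment M = |Σ|/6 = 5061.8750
R_c = M/A = 5061.8750/427.3750 = 11.8441 mm
θ = 35° = 0.610865 rad
V = θ·R_c·A = 0.610865·11.8441·427.3750 = 3092.123 mm³

Volume = 3092.123 mm³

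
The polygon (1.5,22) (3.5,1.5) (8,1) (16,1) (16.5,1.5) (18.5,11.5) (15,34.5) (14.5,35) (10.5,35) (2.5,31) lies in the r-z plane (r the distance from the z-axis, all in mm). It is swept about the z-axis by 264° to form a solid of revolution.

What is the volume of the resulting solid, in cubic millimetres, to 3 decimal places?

Profile (r,z), 10 vertices: (1.5,22) (3.5,1.5) (8,1) (16,1) (16.5,1.5) (18.5,11.5) (15,34.5) (14.5,35) (10.5,35) (2.5,31)
edge 0: (1.5,22)→(3.5,1.5)  cross = 1.5·1.5 − 3.5·22 = -74.7500; (r_i+r_j)·cross = 5·-74.7500 = -373.7500
edge 1: (3.5,1.5)→(8,1)  cross = 3.5·1 − 8·1.5 = -8.5000; (r_i+r_j)·cross = 11.5·-8.5000 = -97.7500
edge 2: (8,1)→(16,1)  cross = 8·1 − 16·1 = -8.0000; (r_i+r_j)·cross = 24·-8.0000 = -192.0000
edge 3: (16,1)→(16.5,1.5)  cross = 16·1.5 − 16.5·1 = 7.5000; (r_i+r_j)·cross = 32.5·7.5000 = 243.7500
edge 4: (16.5,1.5)→(18.5,11.5)  cross = 16.5·11.5 − 18.5·1.5 = 162.0000; (r_i+r_j)·cross = 35·162.0000 = 5670.0000
edge 5: (18.5,11.5)→(15,34.5)  cross = 18.5·34.5 − 15·11.5 = 465.7500; (r_i+r_j)·cross = 33.5·465.7500 = 15602.6250
edge 6: (15,34.5)→(14.5,35)  cross = 15·35 − 14.5·34.5 = 24.7500; (r_i+r_j)·cross = 29.5·24.7500 = 730.1250
edge 7: (14.5,35)→(10.5,35)  cross = 14.5·35 − 10.5·35 = 140.0000; (r_i+r_j)·cross = 25·140.0000 = 3500.0000
edge 8: (10.5,35)→(2.5,31)  cross = 10.5·31 − 2.5·35 = 238.0000; (r_i+r_j)·cross = 13·238.0000 = 3094.0000
edge 9: (2.5,31)→(1.5,22)  cross = 2.5·22 − 1.5·31 = 8.5000; (r_i+r_j)·cross = 4·8.5000 = 34.0000
Σcross = 955.2500 → A = |Σcross|/2 = 477.6250 mm²
Σ(r_i+r_j)·cross = 28211.0000 → first moment M = |Σ|/6 = 4701.8333
R_c = M/A = 4701.8333/477.6250 = 9.8442 mm
θ = 264° = 4.607669 rad
V = θ·R_c·A = 4.607669·9.8442·477.6250 = 21664.493 mm³

Volume = 21664.493 mm³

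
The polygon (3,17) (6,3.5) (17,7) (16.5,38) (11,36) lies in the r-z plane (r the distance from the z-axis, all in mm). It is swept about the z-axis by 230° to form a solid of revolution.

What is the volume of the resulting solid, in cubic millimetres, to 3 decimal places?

Profile (r,z), 5 vertices: (3,17) (6,3.5) (17,7) (16.5,38) (11,36)
edge 0: (3,17)→(6,3.5)  cross = 3·3.5 − 6·17 = -91.5000; (r_i+r_j)·cross = 9·-91.5000 = -823.5000
edge 1: (6,3.5)→(17,7)  cross = 6·7 − 17·3.5 = -17.5000; (r_i+r_j)·cross = 23·-17.5000 = -402.5000
edge 2: (17,7)→(16.5,38)  cross = 17·38 − 16.5·7 = 530.5000; (r_i+r_j)·cross = 33.5·530.5000 = 17771.7500
edge 3: (16.5,38)→(11,36)  cross = 16.5·36 − 11·38 = 176.0000; (r_i+r_j)·cross = 27.5·176.0000 = 4840.0000
edge 4: (11,36)→(3,17)  cross = 11·17 − 3·36 = 79.0000; (r_i+r_j)·cross = 14·79.0000 = 1106.0000
Σcross = 676.5000 → A = |Σcross|/2 = 338.2500 mm²
Σ(r_i+r_j)·cross = 22491.7500 → first moment M = |Σ|/6 = 3748.6250
R_c = M/A = 3748.6250/338.2500 = 11.0824 mm
θ = 230° = 4.014257 rad
V = θ·R_c·A = 4.014257·11.0824·338.2500 = 15047.945 mm³

Volume = 15047.945 mm³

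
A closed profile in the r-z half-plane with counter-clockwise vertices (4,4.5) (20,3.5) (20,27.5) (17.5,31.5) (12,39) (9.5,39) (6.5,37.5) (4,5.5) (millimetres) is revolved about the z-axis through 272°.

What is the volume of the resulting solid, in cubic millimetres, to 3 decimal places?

Profile (r,z), 8 vertices: (4,4.5) (20,3.5) (20,27.5) (17.5,31.5) (12,39) (9.5,39) (6.5,37.5) (4,5.5)
edge 0: (4,4.5)→(20,3.5)  cross = 4·3.5 − 20·4.5 = -76.0000; (r_i+r_j)·cross = 24·-76.0000 = -1824.0000
edge 1: (20,3.5)→(20,27.5)  cross = 20·27.5 − 20·3.5 = 480.0000; (r_i+r_j)·cross = 40·480.0000 = 19200.0000
edge 2: (20,27.5)→(17.5,31.5)  cross = 20·31.5 − 17.5·27.5 = 148.7500; (r_i+r_j)·cross = 37.5·148.7500 = 5578.1250
edge 3: (17.5,31.5)→(12,39)  cross = 17.5·39 − 12·31.5 = 304.5000; (r_i+r_j)·cross = 29.5·304.5000 = 8982.7500
edge 4: (12,39)→(9.5,39)  cross = 12·39 − 9.5·39 = 97.5000; (r_i+r_j)·cross = 21.5·97.5000 = 2096.2500
edge 5: (9.5,39)→(6.5,37.5)  cross = 9.5·37.5 − 6.5·39 = 102.7500; (r_i+r_j)·cross = 16·102.7500 = 1644.0000
edge 6: (6.5,37.5)→(4,5.5)  cross = 6.5·5.5 − 4·37.5 = -114.2500; (r_i+r_j)·cross = 10.5·-114.2500 = -1199.6250
edge 7: (4,5.5)→(4,4.5)  cross = 4·4.5 − 4·5.5 = -4.0000; (r_i+r_j)·cross = 8·-4.0000 = -32.0000
Σcross = 939.2500 → A = |Σcross|/2 = 469.6250 mm²
Σ(r_i+r_j)·cross = 34445.5000 → first moment M = |Σ|/6 = 5740.9167
R_c = M/A = 5740.9167/469.6250 = 12.2245 mm
θ = 272° = 4.747296 rad
V = θ·R_c·A = 4.747296·12.2245·469.6250 = 27253.828 mm³

Volume = 27253.828 mm³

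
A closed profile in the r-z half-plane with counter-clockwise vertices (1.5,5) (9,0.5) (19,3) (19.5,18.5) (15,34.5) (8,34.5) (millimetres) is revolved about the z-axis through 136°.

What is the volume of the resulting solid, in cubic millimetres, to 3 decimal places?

Volume = 12020.499 mm³

Profile (r,z), 6 vertices: (1.5,5) (9,0.5) (19,3) (19.5,18.5) (15,34.5) (8,34.5)
edge 0: (1.5,5)→(9,0.5)  cross = 1.5·0.5 − 9·5 = -44.2500; (r_i+r_j)·cross = 10.5·-44.2500 = -464.6250
edge 1: (9,0.5)→(19,3)  cross = 9·3 − 19·0.5 = 17.5000; (r_i+r_j)·cross = 28·17.5000 = 490.0000
edge 2: (19,3)→(19.5,18.5)  cross = 19·18.5 − 19.5·3 = 293.0000; (r_i+r_j)·cross = 38.5·293.0000 = 11280.5000
edge 3: (19.5,18.5)→(15,34.5)  cross = 19.5·34.5 − 15·18.5 = 395.2500; (r_i+r_j)·cross = 34.5·395.2500 = 13636.1250
edge 4: (15,34.5)→(8,34.5)  cross = 15·34.5 − 8·34.5 = 241.5000; (r_i+r_j)·cross = 23·241.5000 = 5554.5000
edge 5: (8,34.5)→(1.5,5)  cross = 8·5 − 1.5·34.5 = -11.7500; (r_i+r_j)·cross = 9.5·-11.7500 = -111.6250
Σcross = 891.2500 → A = |Σcross|/2 = 445.6250 mm²
Σ(r_i+r_j)·cross = 30384.8750 → first moment M = |Σ|/6 = 5064.1458
R_c = M/A = 5064.1458/445.6250 = 11.3641 mm
θ = 136° = 2.373648 rad
V = θ·R_c·A = 2.373648·11.3641·445.6250 = 12020.499 mm³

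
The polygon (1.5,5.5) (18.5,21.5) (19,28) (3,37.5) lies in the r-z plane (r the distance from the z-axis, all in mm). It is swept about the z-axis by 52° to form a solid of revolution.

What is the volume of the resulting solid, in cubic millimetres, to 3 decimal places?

Volume = 2475.306 mm³

Profile (r,z), 4 vertices: (1.5,5.5) (18.5,21.5) (19,28) (3,37.5)
edge 0: (1.5,5.5)→(18.5,21.5)  cross = 1.5·21.5 − 18.5·5.5 = -69.5000; (r_i+r_j)·cross = 20·-69.5000 = -1390.0000
edge 1: (18.5,21.5)→(19,28)  cross = 18.5·28 − 19·21.5 = 109.5000; (r_i+r_j)·cross = 37.5·109.5000 = 4106.2500
edge 2: (19,28)→(3,37.5)  cross = 19·37.5 − 3·28 = 628.5000; (r_i+r_j)·cross = 22·628.5000 = 13827.0000
edge 3: (3,37.5)→(1.5,5.5)  cross = 3·5.5 − 1.5·37.5 = -39.7500; (r_i+r_j)·cross = 4.5·-39.7500 = -178.8750
Σcross = 628.7500 → A = |Σcross|/2 = 314.3750 mm²
Σ(r_i+r_j)·cross = 16364.3750 → first moment M = |Σ|/6 = 2727.3958
R_c = M/A = 2727.3958/314.3750 = 8.6756 mm
θ = 52° = 0.907571 rad
V = θ·R_c·A = 0.907571·8.6756·314.3750 = 2475.306 mm³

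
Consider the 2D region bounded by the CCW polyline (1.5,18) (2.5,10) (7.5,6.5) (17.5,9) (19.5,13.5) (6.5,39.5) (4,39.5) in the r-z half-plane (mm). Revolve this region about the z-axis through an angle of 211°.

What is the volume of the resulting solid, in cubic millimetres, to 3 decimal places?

Profile (r,z), 7 vertices: (1.5,18) (2.5,10) (7.5,6.5) (17.5,9) (19.5,13.5) (6.5,39.5) (4,39.5)
edge 0: (1.5,18)→(2.5,10)  cross = 1.5·10 − 2.5·18 = -30.0000; (r_i+r_j)·cross = 4·-30.0000 = -120.0000
edge 1: (2.5,10)→(7.5,6.5)  cross = 2.5·6.5 − 7.5·10 = -58.7500; (r_i+r_j)·cross = 10·-58.7500 = -587.5000
edge 2: (7.5,6.5)→(17.5,9)  cross = 7.5·9 − 17.5·6.5 = -46.2500; (r_i+r_j)·cross = 25·-46.2500 = -1156.2500
edge 3: (17.5,9)→(19.5,13.5)  cross = 17.5·13.5 − 19.5·9 = 60.7500; (r_i+r_j)·cross = 37·60.7500 = 2247.7500
edge 4: (19.5,13.5)→(6.5,39.5)  cross = 19.5·39.5 − 6.5·13.5 = 682.5000; (r_i+r_j)·cross = 26·682.5000 = 17745.0000
edge 5: (6.5,39.5)→(4,39.5)  cross = 6.5·39.5 − 4·39.5 = 98.7500; (r_i+r_j)·cross = 10.5·98.7500 = 1036.8750
edge 6: (4,39.5)→(1.5,18)  cross = 4·18 − 1.5·39.5 = 12.7500; (r_i+r_j)·cross = 5.5·12.7500 = 70.1250
Σcross = 719.7500 → A = |Σcross|/2 = 359.8750 mm²
Σ(r_i+r_j)·cross = 19236.0000 → first moment M = |Σ|/6 = 3206.0000
R_c = M/A = 3206.0000/359.8750 = 8.9086 mm
θ = 211° = 3.682645 rad
V = θ·R_c·A = 3.682645·8.9086·359.8750 = 11806.559 mm³

Volume = 11806.559 mm³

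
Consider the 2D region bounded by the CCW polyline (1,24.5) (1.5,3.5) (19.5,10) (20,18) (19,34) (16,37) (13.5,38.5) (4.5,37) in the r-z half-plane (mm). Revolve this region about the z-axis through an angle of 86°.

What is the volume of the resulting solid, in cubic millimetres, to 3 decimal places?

Profile (r,z), 8 vertices: (1,24.5) (1.5,3.5) (19.5,10) (20,18) (19,34) (16,37) (13.5,38.5) (4.5,37)
edge 0: (1,24.5)→(1.5,3.5)  cross = 1·3.5 − 1.5·24.5 = -33.2500; (r_i+r_j)·cross = 2.5·-33.2500 = -83.1250
edge 1: (1.5,3.5)→(19.5,10)  cross = 1.5·10 − 19.5·3.5 = -53.2500; (r_i+r_j)·cross = 21·-53.2500 = -1118.2500
edge 2: (19.5,10)→(20,18)  cross = 19.5·18 − 20·10 = 151.0000; (r_i+r_j)·cross = 39.5·151.0000 = 5964.5000
edge 3: (20,18)→(19,34)  cross = 20·34 − 19·18 = 338.0000; (r_i+r_j)·cross = 39·338.0000 = 13182.0000
edge 4: (19,34)→(16,37)  cross = 19·37 − 16·34 = 159.0000; (r_i+r_j)·cross = 35·159.0000 = 5565.0000
edge 5: (16,37)→(13.5,38.5)  cross = 16·38.5 − 13.5·37 = 116.5000; (r_i+r_j)·cross = 29.5·116.5000 = 3436.7500
edge 6: (13.5,38.5)→(4.5,37)  cross = 13.5·37 − 4.5·38.5 = 326.2500; (r_i+r_j)·cross = 18·326.2500 = 5872.5000
edge 7: (4.5,37)→(1,24.5)  cross = 4.5·24.5 − 1·37 = 73.2500; (r_i+r_j)·cross = 5.5·73.2500 = 402.8750
Σcross = 1077.5000 → A = |Σcross|/2 = 538.7500 mm²
Σ(r_i+r_j)·cross = 33222.2500 → first moment M = |Σ|/6 = 5537.0417
R_c = M/A = 5537.0417/538.7500 = 10.2776 mm
θ = 86° = 1.500983 rad
V = θ·R_c·A = 1.500983·10.2776·538.7500 = 8311.006 mm³

Volume = 8311.006 mm³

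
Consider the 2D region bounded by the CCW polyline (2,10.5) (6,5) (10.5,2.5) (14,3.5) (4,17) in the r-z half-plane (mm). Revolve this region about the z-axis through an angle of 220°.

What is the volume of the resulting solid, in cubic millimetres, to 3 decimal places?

Profile (r,z), 5 vertices: (2,10.5) (6,5) (10.5,2.5) (14,3.5) (4,17)
edge 0: (2,10.5)→(6,5)  cross = 2·5 − 6·10.5 = -53.0000; (r_i+r_j)·cross = 8·-53.0000 = -424.0000
edge 1: (6,5)→(10.5,2.5)  cross = 6·2.5 − 10.5·5 = -37.5000; (r_i+r_j)·cross = 16.5·-37.5000 = -618.7500
edge 2: (10.5,2.5)→(14,3.5)  cross = 10.5·3.5 − 14·2.5 = 1.7500; (r_i+r_j)·cross = 24.5·1.7500 = 42.8750
edge 3: (14,3.5)→(4,17)  cross = 14·17 − 4·3.5 = 224.0000; (r_i+r_j)·cross = 18·224.0000 = 4032.0000
edge 4: (4,17)→(2,10.5)  cross = 4·10.5 − 2·17 = 8.0000; (r_i+r_j)·cross = 6·8.0000 = 48.0000
Σcross = 143.2500 → A = |Σcross|/2 = 71.6250 mm²
Σ(r_i+r_j)·cross = 3080.1250 → first moment M = |Σ|/6 = 513.3542
R_c = M/A = 513.3542/71.6250 = 7.1672 mm
θ = 220° = 3.839724 rad
V = θ·R_c·A = 3.839724·7.1672·71.6250 = 1971.138 mm³

Volume = 1971.138 mm³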